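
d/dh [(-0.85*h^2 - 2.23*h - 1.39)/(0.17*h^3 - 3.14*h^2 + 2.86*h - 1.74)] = (0.1445*h^4 + 0.7582*h^3 - 8.7243*h^2 - 5.7712*h + 7.8556)/(0.0289*h^6 - 1.0676*h^5 + 10.832*h^4 - 18.5524*h^3 + 19.1068*h^2 - 9.9528*h + 3.0276)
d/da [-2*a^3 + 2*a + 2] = 2 - 6*a^2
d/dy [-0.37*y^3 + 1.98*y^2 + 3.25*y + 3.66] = -1.11*y^2 + 3.96*y + 3.25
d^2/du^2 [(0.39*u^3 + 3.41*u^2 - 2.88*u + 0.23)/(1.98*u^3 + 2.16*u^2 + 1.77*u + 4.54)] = (-7.105427357601e-15*u^7 + 23.401224*u^6 - 75.9452760000001*u^5 - 176.856372*u^4 - 451.372698*u^3 + 140.106456*u^2 + 210.556656*u + 183.78751)/(7.762392*u^9 + 25.404192*u^8 + 48.530988*u^7 + 108.89316*u^6 + 159.883794*u^5 + 179.311968*u^4 + 232.122105*u^3 + 176.233266*u^2 + 109.447596*u + 93.576664)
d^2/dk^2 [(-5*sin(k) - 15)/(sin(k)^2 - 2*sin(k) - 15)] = 5*(sin(k)^2 + 5*sin(k) - 2)/(sin(k) - 5)^3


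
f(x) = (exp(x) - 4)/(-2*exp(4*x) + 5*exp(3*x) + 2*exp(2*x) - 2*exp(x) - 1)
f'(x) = (exp(x) - 4)*(8*exp(4*x) - 15*exp(3*x) - 4*exp(2*x) + 2*exp(x))/(-2*exp(4*x) + 5*exp(3*x) + 2*exp(2*x) - 2*exp(x) - 1)^2 + exp(x)/(-2*exp(4*x) + 5*exp(3*x) + 2*exp(2*x) - 2*exp(x) - 1) = (6*exp(4*x) - 42*exp(3*x) + 58*exp(2*x) + 16*exp(x) - 9)*exp(x)/(4*exp(8*x) - 20*exp(7*x) + 17*exp(6*x) + 28*exp(5*x) - 12*exp(4*x) - 18*exp(3*x) + 4*exp(x) + 1)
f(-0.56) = 4.45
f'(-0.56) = 11.41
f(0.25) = -0.56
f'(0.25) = 1.87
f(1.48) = -0.00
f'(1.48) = -0.01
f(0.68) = -0.19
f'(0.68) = 0.27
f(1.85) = -0.00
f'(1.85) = 0.00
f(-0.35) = 20.63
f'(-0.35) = 493.39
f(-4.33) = 3.89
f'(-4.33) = -0.11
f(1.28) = 0.00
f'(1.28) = -0.08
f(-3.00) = 3.61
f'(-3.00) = -0.34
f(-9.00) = 4.00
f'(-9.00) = 0.00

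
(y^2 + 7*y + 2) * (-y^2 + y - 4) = -y^4 - 6*y^3 + y^2 - 26*y - 8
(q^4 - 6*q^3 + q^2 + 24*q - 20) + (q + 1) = q^4 - 6*q^3 + q^2 + 25*q - 19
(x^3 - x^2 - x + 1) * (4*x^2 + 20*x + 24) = 4*x^5 + 16*x^4 - 40*x^2 - 4*x + 24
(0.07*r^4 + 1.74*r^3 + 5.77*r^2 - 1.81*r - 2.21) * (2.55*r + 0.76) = 0.1785*r^5 + 4.4902*r^4 + 16.0359*r^3 - 0.230300000000001*r^2 - 7.0111*r - 1.6796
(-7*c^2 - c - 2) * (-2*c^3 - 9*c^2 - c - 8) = 14*c^5 + 65*c^4 + 20*c^3 + 75*c^2 + 10*c + 16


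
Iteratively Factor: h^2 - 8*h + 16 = (h - 4)*(h - 4)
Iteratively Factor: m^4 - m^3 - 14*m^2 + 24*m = (m + 4)*(m^3 - 5*m^2 + 6*m) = m*(m + 4)*(m^2 - 5*m + 6) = m*(m - 3)*(m + 4)*(m - 2)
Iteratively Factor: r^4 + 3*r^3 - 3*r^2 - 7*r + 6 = (r + 2)*(r^3 + r^2 - 5*r + 3) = (r + 2)*(r + 3)*(r^2 - 2*r + 1) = (r - 1)*(r + 2)*(r + 3)*(r - 1)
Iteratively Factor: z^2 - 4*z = (z - 4)*(z)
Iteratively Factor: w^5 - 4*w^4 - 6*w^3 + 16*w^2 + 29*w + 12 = (w - 3)*(w^4 - w^3 - 9*w^2 - 11*w - 4) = (w - 3)*(w + 1)*(w^3 - 2*w^2 - 7*w - 4) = (w - 3)*(w + 1)^2*(w^2 - 3*w - 4) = (w - 4)*(w - 3)*(w + 1)^2*(w + 1)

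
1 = 1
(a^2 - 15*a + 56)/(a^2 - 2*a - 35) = (a - 8)/(a + 5)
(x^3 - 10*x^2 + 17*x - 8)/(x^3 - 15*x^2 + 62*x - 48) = (x - 1)/(x - 6)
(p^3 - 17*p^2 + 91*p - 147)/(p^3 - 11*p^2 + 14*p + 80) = (p^3 - 17*p^2 + 91*p - 147)/(p^3 - 11*p^2 + 14*p + 80)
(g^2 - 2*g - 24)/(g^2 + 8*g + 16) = (g - 6)/(g + 4)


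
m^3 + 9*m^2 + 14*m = m*(m + 2)*(m + 7)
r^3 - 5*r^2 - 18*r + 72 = (r - 6)*(r - 3)*(r + 4)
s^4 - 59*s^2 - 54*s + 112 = (s - 8)*(s - 1)*(s + 2)*(s + 7)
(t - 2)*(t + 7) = t^2 + 5*t - 14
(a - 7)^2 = a^2 - 14*a + 49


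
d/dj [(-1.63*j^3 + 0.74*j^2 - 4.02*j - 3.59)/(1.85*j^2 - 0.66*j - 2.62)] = (-3.0155*j^4 + 2.1516*j^3 + 19.7604*j^2 + 9.4054*j + 8.163)/(3.4225*j^4 - 2.442*j^3 - 9.2584*j^2 + 3.4584*j + 6.8644)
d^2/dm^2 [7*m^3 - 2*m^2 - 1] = 42*m - 4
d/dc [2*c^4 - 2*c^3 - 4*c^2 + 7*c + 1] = 8*c^3 - 6*c^2 - 8*c + 7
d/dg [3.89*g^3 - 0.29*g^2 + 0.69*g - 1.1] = 11.67*g^2 - 0.58*g + 0.69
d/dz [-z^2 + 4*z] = 4 - 2*z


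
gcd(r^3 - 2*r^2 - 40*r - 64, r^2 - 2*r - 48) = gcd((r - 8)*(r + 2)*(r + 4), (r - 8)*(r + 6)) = r - 8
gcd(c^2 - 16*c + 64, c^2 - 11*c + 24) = c - 8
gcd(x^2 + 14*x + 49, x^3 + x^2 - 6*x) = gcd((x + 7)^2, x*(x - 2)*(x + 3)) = 1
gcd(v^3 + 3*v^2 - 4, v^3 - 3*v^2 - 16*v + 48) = 1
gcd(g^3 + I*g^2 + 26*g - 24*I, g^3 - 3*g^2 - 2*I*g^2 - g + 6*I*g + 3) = g - I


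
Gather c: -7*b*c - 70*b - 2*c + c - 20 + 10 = -70*b + c*(-7*b - 1) - 10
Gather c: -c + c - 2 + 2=0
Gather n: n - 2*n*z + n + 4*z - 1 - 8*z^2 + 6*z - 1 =n*(2 - 2*z) - 8*z^2 + 10*z - 2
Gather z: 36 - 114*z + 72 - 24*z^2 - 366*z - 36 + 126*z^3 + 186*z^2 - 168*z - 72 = 126*z^3 + 162*z^2 - 648*z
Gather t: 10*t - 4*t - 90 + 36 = 6*t - 54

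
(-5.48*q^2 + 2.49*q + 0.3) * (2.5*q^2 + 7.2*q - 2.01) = -13.7*q^4 - 33.231*q^3 + 29.6928*q^2 - 2.8449*q - 0.603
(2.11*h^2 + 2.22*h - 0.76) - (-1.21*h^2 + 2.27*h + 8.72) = 3.32*h^2 - 0.0499999999999998*h - 9.48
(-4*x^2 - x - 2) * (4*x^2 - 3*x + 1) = -16*x^4 + 8*x^3 - 9*x^2 + 5*x - 2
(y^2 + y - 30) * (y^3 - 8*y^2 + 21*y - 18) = y^5 - 7*y^4 - 17*y^3 + 243*y^2 - 648*y + 540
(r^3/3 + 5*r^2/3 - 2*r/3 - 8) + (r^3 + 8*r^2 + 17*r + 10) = 4*r^3/3 + 29*r^2/3 + 49*r/3 + 2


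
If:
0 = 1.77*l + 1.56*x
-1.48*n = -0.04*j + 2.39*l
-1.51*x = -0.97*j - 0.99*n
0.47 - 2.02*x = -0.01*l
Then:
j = 0.02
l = -0.20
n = 0.33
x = 0.23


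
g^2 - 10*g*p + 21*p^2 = (g - 7*p)*(g - 3*p)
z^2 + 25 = (z - 5*I)*(z + 5*I)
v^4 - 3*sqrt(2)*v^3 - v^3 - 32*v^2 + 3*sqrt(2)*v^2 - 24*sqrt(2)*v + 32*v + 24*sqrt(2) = (v - 1)*(v - 6*sqrt(2))*(v + sqrt(2))*(v + 2*sqrt(2))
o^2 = o^2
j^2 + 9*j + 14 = (j + 2)*(j + 7)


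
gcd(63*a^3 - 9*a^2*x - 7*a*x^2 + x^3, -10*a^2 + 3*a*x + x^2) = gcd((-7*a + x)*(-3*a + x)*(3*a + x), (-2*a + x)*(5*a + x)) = 1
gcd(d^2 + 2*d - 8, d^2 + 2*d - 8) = d^2 + 2*d - 8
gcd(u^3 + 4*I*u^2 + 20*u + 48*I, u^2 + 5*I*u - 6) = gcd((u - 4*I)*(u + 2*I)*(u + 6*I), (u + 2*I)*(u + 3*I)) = u + 2*I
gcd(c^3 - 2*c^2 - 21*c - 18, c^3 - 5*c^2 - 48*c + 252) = c - 6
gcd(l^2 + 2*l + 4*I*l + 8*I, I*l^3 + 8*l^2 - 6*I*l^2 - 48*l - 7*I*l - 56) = 1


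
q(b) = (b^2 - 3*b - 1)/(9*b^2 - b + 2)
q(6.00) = 0.05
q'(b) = (1 - 18*b)*(b^2 - 3*b - 1)/(9*b^2 - b + 2)^2 + (2*b - 3)/(9*b^2 - b + 2) = (26*b^2 + 22*b - 7)/(81*b^4 - 18*b^3 + 37*b^2 - 4*b + 4)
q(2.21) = -0.06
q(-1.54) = 0.24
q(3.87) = 0.02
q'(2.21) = 0.09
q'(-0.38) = -0.86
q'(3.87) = 0.03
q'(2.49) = 0.07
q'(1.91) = 0.12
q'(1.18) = 0.31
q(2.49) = -0.04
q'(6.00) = 0.01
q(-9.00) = 0.14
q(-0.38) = 0.08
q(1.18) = -0.24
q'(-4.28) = 0.01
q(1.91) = -0.09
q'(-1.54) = 0.03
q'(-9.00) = 0.00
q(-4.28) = 0.18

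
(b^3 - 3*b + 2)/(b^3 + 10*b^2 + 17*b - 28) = (b^2 + b - 2)/(b^2 + 11*b + 28)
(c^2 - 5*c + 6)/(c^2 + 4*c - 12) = (c - 3)/(c + 6)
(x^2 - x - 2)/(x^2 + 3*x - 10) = (x + 1)/(x + 5)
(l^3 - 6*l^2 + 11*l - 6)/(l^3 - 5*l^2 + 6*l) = (l - 1)/l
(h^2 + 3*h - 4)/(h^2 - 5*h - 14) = (-h^2 - 3*h + 4)/(-h^2 + 5*h + 14)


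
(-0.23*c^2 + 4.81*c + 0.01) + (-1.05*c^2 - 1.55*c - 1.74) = -1.28*c^2 + 3.26*c - 1.73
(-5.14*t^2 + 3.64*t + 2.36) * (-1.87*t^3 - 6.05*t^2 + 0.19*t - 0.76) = 9.6118*t^5 + 24.2902*t^4 - 27.4118*t^3 - 9.68*t^2 - 2.318*t - 1.7936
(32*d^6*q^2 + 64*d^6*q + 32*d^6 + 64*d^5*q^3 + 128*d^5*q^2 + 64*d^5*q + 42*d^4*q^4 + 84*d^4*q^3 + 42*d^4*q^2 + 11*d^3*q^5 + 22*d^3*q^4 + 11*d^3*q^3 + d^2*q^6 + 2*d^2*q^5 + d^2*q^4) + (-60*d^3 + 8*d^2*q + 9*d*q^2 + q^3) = 32*d^6*q^2 + 64*d^6*q + 32*d^6 + 64*d^5*q^3 + 128*d^5*q^2 + 64*d^5*q + 42*d^4*q^4 + 84*d^4*q^3 + 42*d^4*q^2 + 11*d^3*q^5 + 22*d^3*q^4 + 11*d^3*q^3 - 60*d^3 + d^2*q^6 + 2*d^2*q^5 + d^2*q^4 + 8*d^2*q + 9*d*q^2 + q^3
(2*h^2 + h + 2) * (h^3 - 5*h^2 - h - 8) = 2*h^5 - 9*h^4 - 5*h^3 - 27*h^2 - 10*h - 16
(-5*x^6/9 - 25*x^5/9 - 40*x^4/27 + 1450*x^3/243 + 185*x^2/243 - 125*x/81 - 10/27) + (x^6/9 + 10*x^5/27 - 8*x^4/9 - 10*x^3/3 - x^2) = -4*x^6/9 - 65*x^5/27 - 64*x^4/27 + 640*x^3/243 - 58*x^2/243 - 125*x/81 - 10/27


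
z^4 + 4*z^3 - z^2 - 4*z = z*(z - 1)*(z + 1)*(z + 4)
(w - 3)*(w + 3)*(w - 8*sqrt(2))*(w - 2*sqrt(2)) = w^4 - 10*sqrt(2)*w^3 + 23*w^2 + 90*sqrt(2)*w - 288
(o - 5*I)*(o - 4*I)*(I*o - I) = I*o^3 + 9*o^2 - I*o^2 - 9*o - 20*I*o + 20*I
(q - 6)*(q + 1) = q^2 - 5*q - 6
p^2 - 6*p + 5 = (p - 5)*(p - 1)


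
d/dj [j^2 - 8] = 2*j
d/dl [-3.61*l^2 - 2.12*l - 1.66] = -7.22*l - 2.12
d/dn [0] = 0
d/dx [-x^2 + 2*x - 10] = 2 - 2*x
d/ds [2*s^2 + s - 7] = 4*s + 1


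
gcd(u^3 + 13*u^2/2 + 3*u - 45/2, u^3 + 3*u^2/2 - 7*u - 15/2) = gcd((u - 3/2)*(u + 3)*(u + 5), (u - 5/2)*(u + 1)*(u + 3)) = u + 3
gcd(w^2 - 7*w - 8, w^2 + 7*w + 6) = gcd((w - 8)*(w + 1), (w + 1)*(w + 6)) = w + 1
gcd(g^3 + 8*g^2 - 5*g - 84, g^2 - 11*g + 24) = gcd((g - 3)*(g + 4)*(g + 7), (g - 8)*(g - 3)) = g - 3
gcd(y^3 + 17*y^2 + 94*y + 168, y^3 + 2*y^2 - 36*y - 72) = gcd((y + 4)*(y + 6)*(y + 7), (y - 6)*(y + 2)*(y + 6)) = y + 6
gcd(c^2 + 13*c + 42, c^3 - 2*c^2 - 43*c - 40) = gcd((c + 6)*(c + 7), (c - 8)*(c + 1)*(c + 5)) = 1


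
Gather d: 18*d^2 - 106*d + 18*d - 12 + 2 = 18*d^2 - 88*d - 10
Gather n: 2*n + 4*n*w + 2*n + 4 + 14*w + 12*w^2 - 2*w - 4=n*(4*w + 4) + 12*w^2 + 12*w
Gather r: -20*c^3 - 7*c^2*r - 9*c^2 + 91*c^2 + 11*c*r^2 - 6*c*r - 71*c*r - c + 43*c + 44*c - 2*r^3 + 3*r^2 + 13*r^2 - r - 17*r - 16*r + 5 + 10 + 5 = -20*c^3 + 82*c^2 + 86*c - 2*r^3 + r^2*(11*c + 16) + r*(-7*c^2 - 77*c - 34) + 20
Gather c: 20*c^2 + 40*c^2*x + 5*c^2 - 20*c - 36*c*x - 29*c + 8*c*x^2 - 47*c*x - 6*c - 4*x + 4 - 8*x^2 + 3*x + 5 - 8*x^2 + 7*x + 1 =c^2*(40*x + 25) + c*(8*x^2 - 83*x - 55) - 16*x^2 + 6*x + 10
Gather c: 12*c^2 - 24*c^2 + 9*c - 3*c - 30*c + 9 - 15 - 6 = -12*c^2 - 24*c - 12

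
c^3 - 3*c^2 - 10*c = c*(c - 5)*(c + 2)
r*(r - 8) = r^2 - 8*r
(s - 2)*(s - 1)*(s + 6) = s^3 + 3*s^2 - 16*s + 12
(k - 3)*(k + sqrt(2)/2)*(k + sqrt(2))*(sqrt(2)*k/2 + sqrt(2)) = sqrt(2)*k^4/2 - sqrt(2)*k^3/2 + 3*k^3/2 - 5*sqrt(2)*k^2/2 - 3*k^2/2 - 9*k - sqrt(2)*k/2 - 3*sqrt(2)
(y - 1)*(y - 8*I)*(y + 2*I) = y^3 - y^2 - 6*I*y^2 + 16*y + 6*I*y - 16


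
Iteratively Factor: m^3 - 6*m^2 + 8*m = (m - 4)*(m^2 - 2*m) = (m - 4)*(m - 2)*(m)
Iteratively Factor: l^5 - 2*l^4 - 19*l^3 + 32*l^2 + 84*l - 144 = (l - 2)*(l^4 - 19*l^2 - 6*l + 72) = (l - 2)*(l + 3)*(l^3 - 3*l^2 - 10*l + 24) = (l - 2)*(l + 3)^2*(l^2 - 6*l + 8) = (l - 2)^2*(l + 3)^2*(l - 4)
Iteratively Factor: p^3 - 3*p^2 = (p)*(p^2 - 3*p) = p*(p - 3)*(p)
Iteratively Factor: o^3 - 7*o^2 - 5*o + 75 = (o + 3)*(o^2 - 10*o + 25) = (o - 5)*(o + 3)*(o - 5)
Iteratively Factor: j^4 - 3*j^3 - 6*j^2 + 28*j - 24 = (j - 2)*(j^3 - j^2 - 8*j + 12) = (j - 2)^2*(j^2 + j - 6) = (j - 2)^2*(j + 3)*(j - 2)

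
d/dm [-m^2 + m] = 1 - 2*m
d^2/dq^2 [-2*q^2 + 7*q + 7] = -4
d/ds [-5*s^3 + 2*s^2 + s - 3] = -15*s^2 + 4*s + 1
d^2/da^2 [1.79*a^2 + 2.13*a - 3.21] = 3.58000000000000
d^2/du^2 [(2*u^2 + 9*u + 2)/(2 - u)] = -56/(u^3 - 6*u^2 + 12*u - 8)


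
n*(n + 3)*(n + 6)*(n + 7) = n^4 + 16*n^3 + 81*n^2 + 126*n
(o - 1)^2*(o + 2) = o^3 - 3*o + 2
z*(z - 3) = z^2 - 3*z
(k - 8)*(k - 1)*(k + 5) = k^3 - 4*k^2 - 37*k + 40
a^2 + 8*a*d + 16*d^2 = (a + 4*d)^2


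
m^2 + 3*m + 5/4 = (m + 1/2)*(m + 5/2)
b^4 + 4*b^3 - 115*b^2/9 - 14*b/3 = b*(b - 7/3)*(b + 1/3)*(b + 6)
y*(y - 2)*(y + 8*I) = y^3 - 2*y^2 + 8*I*y^2 - 16*I*y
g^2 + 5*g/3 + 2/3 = (g + 2/3)*(g + 1)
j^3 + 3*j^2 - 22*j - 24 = (j - 4)*(j + 1)*(j + 6)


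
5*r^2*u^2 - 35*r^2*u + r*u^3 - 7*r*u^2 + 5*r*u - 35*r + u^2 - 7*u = (5*r + u)*(u - 7)*(r*u + 1)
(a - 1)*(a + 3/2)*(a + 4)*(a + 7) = a^4 + 23*a^3/2 + 32*a^2 - 5*a/2 - 42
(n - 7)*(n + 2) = n^2 - 5*n - 14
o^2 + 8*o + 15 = (o + 3)*(o + 5)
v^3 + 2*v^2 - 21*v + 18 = (v - 3)*(v - 1)*(v + 6)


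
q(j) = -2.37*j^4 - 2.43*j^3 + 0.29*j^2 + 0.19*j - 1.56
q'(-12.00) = 15324.91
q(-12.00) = -44907.36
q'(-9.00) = 6315.40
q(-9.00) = -13757.88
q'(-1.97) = 43.23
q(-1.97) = -17.93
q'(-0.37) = -0.54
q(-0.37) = -1.51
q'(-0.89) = 0.58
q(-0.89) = -1.27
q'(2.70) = -237.98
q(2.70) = -172.71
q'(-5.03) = 1019.29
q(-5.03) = -1203.05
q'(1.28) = -30.89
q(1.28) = -12.30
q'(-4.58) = 755.38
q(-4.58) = -805.71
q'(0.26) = -0.32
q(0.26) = -1.54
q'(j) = -9.48*j^3 - 7.29*j^2 + 0.58*j + 0.19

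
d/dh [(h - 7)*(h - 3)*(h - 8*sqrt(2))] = 3*h^2 - 16*sqrt(2)*h - 20*h + 21 + 80*sqrt(2)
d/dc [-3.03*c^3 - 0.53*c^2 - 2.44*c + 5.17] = -9.09*c^2 - 1.06*c - 2.44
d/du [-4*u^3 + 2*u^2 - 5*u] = -12*u^2 + 4*u - 5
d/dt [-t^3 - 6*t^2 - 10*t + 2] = -3*t^2 - 12*t - 10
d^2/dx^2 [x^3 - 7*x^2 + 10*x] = 6*x - 14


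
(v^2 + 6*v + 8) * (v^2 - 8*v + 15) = v^4 - 2*v^3 - 25*v^2 + 26*v + 120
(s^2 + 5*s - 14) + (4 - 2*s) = s^2 + 3*s - 10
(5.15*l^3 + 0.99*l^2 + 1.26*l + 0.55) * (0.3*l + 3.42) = 1.545*l^4 + 17.91*l^3 + 3.7638*l^2 + 4.4742*l + 1.881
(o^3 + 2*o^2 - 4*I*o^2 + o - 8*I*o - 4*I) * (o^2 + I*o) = o^5 + 2*o^4 - 3*I*o^4 + 5*o^3 - 6*I*o^3 + 8*o^2 - 3*I*o^2 + 4*o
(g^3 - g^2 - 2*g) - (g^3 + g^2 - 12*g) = -2*g^2 + 10*g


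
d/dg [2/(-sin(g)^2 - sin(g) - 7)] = 2*(2*sin(g) + 1)*cos(g)/(sin(g)^2 + sin(g) + 7)^2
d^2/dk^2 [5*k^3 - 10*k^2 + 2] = 30*k - 20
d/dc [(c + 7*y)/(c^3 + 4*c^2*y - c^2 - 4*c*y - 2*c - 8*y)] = (c^3 + 4*c^2*y - c^2 - 4*c*y - 2*c - 8*y + (c + 7*y)*(-3*c^2 - 8*c*y + 2*c + 4*y + 2))/(-c^3 - 4*c^2*y + c^2 + 4*c*y + 2*c + 8*y)^2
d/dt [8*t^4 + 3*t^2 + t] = 32*t^3 + 6*t + 1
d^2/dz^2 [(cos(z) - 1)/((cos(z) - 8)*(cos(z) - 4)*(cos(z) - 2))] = (-528*(1 - cos(z)^2)^2 - 96*sin(z)^6 - 4*cos(z)^7 - 45*cos(z)^6 - 120*cos(z)^5 + 4104*cos(z)^3 - 6120*cos(z)^2 - 1568*cos(z) + 3312)/((cos(z) - 8)^3*(cos(z) - 4)^3*(cos(z) - 2)^3)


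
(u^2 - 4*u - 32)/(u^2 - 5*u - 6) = (-u^2 + 4*u + 32)/(-u^2 + 5*u + 6)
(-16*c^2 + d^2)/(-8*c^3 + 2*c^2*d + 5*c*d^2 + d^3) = (4*c - d)/(2*c^2 - c*d - d^2)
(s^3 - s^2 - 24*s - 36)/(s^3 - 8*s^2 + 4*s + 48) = (s + 3)/(s - 4)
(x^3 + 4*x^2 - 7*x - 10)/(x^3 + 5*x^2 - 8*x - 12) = (x + 5)/(x + 6)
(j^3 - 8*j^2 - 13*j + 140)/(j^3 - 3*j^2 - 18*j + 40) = (j - 7)/(j - 2)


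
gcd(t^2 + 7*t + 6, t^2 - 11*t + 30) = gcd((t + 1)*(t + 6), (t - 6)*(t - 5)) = 1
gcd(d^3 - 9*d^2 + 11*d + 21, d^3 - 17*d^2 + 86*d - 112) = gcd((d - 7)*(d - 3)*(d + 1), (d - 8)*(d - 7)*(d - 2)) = d - 7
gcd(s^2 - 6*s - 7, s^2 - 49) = s - 7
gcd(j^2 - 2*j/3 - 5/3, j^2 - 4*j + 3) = 1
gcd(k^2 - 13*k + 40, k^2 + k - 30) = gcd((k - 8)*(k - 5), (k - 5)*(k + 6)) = k - 5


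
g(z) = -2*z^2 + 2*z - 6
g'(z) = 2 - 4*z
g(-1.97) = -17.70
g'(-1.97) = 9.88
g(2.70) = -15.18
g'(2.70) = -8.80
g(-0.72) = -8.48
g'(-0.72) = 4.88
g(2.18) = -11.14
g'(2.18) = -6.72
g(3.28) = -20.96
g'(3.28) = -11.12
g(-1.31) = -12.05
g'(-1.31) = 7.24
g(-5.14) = -69.12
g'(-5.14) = 22.56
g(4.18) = -32.58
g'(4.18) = -14.72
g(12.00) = -270.00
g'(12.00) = -46.00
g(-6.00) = -90.00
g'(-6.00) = 26.00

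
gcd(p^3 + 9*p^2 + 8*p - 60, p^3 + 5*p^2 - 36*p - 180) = p^2 + 11*p + 30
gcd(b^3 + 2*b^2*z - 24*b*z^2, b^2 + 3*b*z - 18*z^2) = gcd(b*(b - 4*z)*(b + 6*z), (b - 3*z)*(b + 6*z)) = b + 6*z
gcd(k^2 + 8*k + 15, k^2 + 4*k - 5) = k + 5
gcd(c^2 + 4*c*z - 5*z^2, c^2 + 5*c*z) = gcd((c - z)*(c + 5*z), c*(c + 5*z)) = c + 5*z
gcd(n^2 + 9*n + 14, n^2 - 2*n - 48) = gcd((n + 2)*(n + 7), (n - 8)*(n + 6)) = 1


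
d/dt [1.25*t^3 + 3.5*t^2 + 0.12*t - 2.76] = 3.75*t^2 + 7.0*t + 0.12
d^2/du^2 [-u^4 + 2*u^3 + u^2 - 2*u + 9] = -12*u^2 + 12*u + 2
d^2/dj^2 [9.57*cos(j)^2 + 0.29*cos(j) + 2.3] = -0.29*cos(j) - 19.14*cos(2*j)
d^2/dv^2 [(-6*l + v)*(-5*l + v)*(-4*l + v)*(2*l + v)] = 88*l^2 - 78*l*v + 12*v^2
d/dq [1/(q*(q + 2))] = 2*(-q - 1)/(q^2*(q^2 + 4*q + 4))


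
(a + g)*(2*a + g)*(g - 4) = 2*a^2*g - 8*a^2 + 3*a*g^2 - 12*a*g + g^3 - 4*g^2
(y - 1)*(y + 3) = y^2 + 2*y - 3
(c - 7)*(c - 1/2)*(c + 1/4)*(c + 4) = c^4 - 13*c^3/4 - 219*c^2/8 + 59*c/8 + 7/2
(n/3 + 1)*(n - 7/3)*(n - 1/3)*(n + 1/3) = n^4/3 + 2*n^3/9 - 64*n^2/27 - 2*n/81 + 7/27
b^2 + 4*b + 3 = (b + 1)*(b + 3)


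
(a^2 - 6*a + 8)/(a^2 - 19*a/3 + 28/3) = 3*(a - 2)/(3*a - 7)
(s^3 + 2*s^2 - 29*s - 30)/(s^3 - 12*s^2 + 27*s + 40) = (s + 6)/(s - 8)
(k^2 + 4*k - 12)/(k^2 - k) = (k^2 + 4*k - 12)/(k*(k - 1))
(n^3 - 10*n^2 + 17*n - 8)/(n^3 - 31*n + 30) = (n^2 - 9*n + 8)/(n^2 + n - 30)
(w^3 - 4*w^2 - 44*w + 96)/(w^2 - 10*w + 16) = w + 6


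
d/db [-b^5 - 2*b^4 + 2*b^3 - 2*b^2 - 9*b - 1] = -5*b^4 - 8*b^3 + 6*b^2 - 4*b - 9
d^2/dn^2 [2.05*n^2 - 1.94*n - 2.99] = 4.10000000000000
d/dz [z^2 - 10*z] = 2*z - 10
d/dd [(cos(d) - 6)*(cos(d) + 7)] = -sin(d) - sin(2*d)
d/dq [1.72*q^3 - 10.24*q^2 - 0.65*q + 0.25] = 5.16*q^2 - 20.48*q - 0.65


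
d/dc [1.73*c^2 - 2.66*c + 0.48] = 3.46*c - 2.66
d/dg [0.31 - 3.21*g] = -3.21000000000000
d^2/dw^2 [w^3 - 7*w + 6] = 6*w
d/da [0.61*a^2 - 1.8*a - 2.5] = 1.22*a - 1.8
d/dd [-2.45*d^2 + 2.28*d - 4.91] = 2.28 - 4.9*d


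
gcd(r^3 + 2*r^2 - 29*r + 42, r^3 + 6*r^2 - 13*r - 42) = r^2 + 4*r - 21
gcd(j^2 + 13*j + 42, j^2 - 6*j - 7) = 1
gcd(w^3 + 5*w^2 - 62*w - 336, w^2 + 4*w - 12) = w + 6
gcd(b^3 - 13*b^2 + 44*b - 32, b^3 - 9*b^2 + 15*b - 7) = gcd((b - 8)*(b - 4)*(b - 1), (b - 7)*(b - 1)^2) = b - 1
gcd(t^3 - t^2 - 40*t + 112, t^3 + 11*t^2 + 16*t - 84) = t + 7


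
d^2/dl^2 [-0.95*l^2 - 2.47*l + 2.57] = -1.90000000000000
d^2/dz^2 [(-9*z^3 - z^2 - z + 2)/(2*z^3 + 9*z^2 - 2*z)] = 2*(158*z^6 - 120*z^5 - 18*z^4 + 149*z^3 + 462*z^2 - 108*z + 8)/(z^3*(8*z^6 + 108*z^5 + 462*z^4 + 513*z^3 - 462*z^2 + 108*z - 8))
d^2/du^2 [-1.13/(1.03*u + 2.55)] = -2.397634/(1.03*u + 2.55)^3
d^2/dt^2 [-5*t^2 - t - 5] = -10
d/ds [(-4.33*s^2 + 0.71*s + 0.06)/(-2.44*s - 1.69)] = (10.5652*s^2 + 14.6354*s - 1.0535)/(5.9536*s^2 + 8.2472*s + 2.8561)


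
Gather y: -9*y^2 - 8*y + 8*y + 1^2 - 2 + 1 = -9*y^2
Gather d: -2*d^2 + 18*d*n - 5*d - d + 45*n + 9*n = -2*d^2 + d*(18*n - 6) + 54*n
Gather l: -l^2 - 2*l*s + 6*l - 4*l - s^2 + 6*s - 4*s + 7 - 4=-l^2 + l*(2 - 2*s) - s^2 + 2*s + 3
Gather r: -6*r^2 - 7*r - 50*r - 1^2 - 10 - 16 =-6*r^2 - 57*r - 27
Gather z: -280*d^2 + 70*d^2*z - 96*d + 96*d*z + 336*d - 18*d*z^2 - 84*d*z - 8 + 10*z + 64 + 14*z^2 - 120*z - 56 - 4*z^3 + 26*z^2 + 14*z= -280*d^2 + 240*d - 4*z^3 + z^2*(40 - 18*d) + z*(70*d^2 + 12*d - 96)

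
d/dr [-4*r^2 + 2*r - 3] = 2 - 8*r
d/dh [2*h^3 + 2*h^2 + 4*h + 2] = 6*h^2 + 4*h + 4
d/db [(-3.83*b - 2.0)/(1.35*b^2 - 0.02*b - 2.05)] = (5.1705*b^2 + 5.4*b + 7.8115)/(1.8225*b^4 - 0.054*b^3 - 5.5346*b^2 + 0.082*b + 4.2025)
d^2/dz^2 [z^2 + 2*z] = 2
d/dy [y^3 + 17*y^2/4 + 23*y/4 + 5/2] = 3*y^2 + 17*y/2 + 23/4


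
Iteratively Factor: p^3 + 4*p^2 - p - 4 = (p + 1)*(p^2 + 3*p - 4) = (p - 1)*(p + 1)*(p + 4)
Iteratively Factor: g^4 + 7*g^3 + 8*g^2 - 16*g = (g - 1)*(g^3 + 8*g^2 + 16*g) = (g - 1)*(g + 4)*(g^2 + 4*g) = (g - 1)*(g + 4)^2*(g)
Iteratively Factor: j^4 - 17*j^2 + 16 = (j + 1)*(j^3 - j^2 - 16*j + 16) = (j - 1)*(j + 1)*(j^2 - 16) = (j - 1)*(j + 1)*(j + 4)*(j - 4)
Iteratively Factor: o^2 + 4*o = (o + 4)*(o)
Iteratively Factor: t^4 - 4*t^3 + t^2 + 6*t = (t - 3)*(t^3 - t^2 - 2*t) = (t - 3)*(t - 2)*(t^2 + t) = t*(t - 3)*(t - 2)*(t + 1)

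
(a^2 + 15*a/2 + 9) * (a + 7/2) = a^3 + 11*a^2 + 141*a/4 + 63/2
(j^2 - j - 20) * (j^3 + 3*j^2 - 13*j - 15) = j^5 + 2*j^4 - 36*j^3 - 62*j^2 + 275*j + 300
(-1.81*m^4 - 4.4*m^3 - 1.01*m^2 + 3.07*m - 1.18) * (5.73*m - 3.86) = -10.3713*m^5 - 18.2254*m^4 + 11.1967*m^3 + 21.4897*m^2 - 18.6116*m + 4.5548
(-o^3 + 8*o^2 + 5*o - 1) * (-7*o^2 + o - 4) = 7*o^5 - 57*o^4 - 23*o^3 - 20*o^2 - 21*o + 4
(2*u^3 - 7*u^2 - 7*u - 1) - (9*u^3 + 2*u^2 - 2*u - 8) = -7*u^3 - 9*u^2 - 5*u + 7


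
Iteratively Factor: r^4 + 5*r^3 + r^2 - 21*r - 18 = (r - 2)*(r^3 + 7*r^2 + 15*r + 9) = (r - 2)*(r + 1)*(r^2 + 6*r + 9) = (r - 2)*(r + 1)*(r + 3)*(r + 3)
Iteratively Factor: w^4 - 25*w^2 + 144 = (w + 3)*(w^3 - 3*w^2 - 16*w + 48) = (w - 3)*(w + 3)*(w^2 - 16) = (w - 4)*(w - 3)*(w + 3)*(w + 4)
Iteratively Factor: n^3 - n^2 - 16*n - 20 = (n - 5)*(n^2 + 4*n + 4) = (n - 5)*(n + 2)*(n + 2)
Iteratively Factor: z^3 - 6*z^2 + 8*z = (z - 2)*(z^2 - 4*z) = (z - 4)*(z - 2)*(z)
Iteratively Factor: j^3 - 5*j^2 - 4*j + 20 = (j - 2)*(j^2 - 3*j - 10) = (j - 5)*(j - 2)*(j + 2)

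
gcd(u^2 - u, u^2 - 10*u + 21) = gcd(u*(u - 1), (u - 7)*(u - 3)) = 1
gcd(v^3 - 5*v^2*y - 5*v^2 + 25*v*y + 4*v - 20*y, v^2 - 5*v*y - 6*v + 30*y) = -v + 5*y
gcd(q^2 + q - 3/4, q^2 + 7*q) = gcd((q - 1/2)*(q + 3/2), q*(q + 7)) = 1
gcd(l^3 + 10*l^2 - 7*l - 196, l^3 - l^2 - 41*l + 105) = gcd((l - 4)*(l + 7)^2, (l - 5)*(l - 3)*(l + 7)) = l + 7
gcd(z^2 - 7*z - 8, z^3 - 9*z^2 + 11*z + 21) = z + 1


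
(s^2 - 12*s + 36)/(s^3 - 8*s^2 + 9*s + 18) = (s - 6)/(s^2 - 2*s - 3)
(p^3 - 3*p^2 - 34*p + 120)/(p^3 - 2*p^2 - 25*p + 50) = (p^2 + 2*p - 24)/(p^2 + 3*p - 10)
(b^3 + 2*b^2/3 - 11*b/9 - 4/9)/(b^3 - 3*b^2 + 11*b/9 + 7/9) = (3*b + 4)/(3*b - 7)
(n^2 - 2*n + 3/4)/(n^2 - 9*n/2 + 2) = (n - 3/2)/(n - 4)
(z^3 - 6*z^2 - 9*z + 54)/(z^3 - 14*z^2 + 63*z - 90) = (z + 3)/(z - 5)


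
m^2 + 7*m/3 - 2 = (m - 2/3)*(m + 3)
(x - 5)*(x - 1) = x^2 - 6*x + 5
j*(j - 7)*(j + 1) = j^3 - 6*j^2 - 7*j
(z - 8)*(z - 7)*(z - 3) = z^3 - 18*z^2 + 101*z - 168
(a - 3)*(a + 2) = a^2 - a - 6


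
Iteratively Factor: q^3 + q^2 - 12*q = (q)*(q^2 + q - 12) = q*(q + 4)*(q - 3)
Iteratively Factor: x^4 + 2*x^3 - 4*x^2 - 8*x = (x)*(x^3 + 2*x^2 - 4*x - 8) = x*(x + 2)*(x^2 - 4) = x*(x - 2)*(x + 2)*(x + 2)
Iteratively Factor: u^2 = (u)*(u)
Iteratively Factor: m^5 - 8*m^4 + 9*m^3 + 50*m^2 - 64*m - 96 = (m - 4)*(m^4 - 4*m^3 - 7*m^2 + 22*m + 24) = (m - 4)^2*(m^3 - 7*m - 6) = (m - 4)^2*(m - 3)*(m^2 + 3*m + 2) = (m - 4)^2*(m - 3)*(m + 2)*(m + 1)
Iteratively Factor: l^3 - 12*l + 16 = (l - 2)*(l^2 + 2*l - 8) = (l - 2)*(l + 4)*(l - 2)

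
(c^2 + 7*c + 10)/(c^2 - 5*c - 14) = (c + 5)/(c - 7)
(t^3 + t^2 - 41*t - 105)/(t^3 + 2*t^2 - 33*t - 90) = (t - 7)/(t - 6)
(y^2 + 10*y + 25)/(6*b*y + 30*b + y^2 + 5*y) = (y + 5)/(6*b + y)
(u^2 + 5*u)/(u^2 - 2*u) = (u + 5)/(u - 2)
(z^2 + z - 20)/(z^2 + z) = (z^2 + z - 20)/(z*(z + 1))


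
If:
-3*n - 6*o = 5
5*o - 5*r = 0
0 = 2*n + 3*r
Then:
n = 5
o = -10/3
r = -10/3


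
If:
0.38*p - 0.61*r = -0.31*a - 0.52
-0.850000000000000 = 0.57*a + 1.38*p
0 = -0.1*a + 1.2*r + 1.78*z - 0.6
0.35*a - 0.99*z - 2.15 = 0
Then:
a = 4.70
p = -2.56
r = 1.65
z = -0.51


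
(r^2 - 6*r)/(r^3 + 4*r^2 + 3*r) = (r - 6)/(r^2 + 4*r + 3)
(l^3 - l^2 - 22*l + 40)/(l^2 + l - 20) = l - 2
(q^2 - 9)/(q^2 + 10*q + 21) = (q - 3)/(q + 7)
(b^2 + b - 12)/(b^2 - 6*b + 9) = (b + 4)/(b - 3)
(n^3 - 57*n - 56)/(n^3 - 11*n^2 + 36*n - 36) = (n^3 - 57*n - 56)/(n^3 - 11*n^2 + 36*n - 36)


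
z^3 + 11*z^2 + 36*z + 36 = (z + 2)*(z + 3)*(z + 6)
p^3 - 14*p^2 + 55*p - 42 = (p - 7)*(p - 6)*(p - 1)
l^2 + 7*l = l*(l + 7)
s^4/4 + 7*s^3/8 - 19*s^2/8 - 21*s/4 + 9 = (s/4 + 1)*(s - 2)*(s - 3/2)*(s + 3)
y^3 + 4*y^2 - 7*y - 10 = (y - 2)*(y + 1)*(y + 5)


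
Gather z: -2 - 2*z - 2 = -2*z - 4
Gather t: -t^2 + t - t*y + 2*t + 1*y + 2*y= -t^2 + t*(3 - y) + 3*y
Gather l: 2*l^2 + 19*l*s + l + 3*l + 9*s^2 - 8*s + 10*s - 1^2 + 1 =2*l^2 + l*(19*s + 4) + 9*s^2 + 2*s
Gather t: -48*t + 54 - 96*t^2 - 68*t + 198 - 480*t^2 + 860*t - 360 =-576*t^2 + 744*t - 108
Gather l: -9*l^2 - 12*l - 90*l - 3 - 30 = -9*l^2 - 102*l - 33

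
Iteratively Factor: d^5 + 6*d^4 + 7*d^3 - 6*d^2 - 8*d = (d + 1)*(d^4 + 5*d^3 + 2*d^2 - 8*d) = d*(d + 1)*(d^3 + 5*d^2 + 2*d - 8) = d*(d + 1)*(d + 2)*(d^2 + 3*d - 4) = d*(d + 1)*(d + 2)*(d + 4)*(d - 1)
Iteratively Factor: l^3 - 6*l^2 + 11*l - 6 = (l - 2)*(l^2 - 4*l + 3) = (l - 2)*(l - 1)*(l - 3)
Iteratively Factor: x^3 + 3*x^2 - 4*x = (x + 4)*(x^2 - x) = (x - 1)*(x + 4)*(x)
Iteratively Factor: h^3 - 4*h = (h - 2)*(h^2 + 2*h) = (h - 2)*(h + 2)*(h)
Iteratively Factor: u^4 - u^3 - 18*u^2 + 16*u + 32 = (u + 4)*(u^3 - 5*u^2 + 2*u + 8) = (u - 2)*(u + 4)*(u^2 - 3*u - 4) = (u - 4)*(u - 2)*(u + 4)*(u + 1)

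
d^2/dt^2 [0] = 0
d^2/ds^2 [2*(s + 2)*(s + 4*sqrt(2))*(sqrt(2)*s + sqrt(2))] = 12*sqrt(2)*s + 12*sqrt(2) + 32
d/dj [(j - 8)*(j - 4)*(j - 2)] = 3*j^2 - 28*j + 56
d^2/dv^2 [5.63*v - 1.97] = 0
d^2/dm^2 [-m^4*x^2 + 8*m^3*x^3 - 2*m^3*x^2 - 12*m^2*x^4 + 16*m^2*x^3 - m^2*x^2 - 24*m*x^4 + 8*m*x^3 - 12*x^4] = x^2*(-12*m^2 + 48*m*x - 12*m - 24*x^2 + 32*x - 2)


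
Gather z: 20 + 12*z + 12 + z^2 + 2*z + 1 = z^2 + 14*z + 33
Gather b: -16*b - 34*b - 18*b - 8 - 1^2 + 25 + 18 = 34 - 68*b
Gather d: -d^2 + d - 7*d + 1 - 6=-d^2 - 6*d - 5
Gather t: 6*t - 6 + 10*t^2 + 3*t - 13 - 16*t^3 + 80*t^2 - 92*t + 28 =-16*t^3 + 90*t^2 - 83*t + 9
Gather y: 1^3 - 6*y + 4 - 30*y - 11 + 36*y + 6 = 0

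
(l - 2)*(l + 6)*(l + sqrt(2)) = l^3 + sqrt(2)*l^2 + 4*l^2 - 12*l + 4*sqrt(2)*l - 12*sqrt(2)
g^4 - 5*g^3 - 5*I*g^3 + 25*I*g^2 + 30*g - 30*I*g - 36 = (g - 3)*(g - 2)*(g - 3*I)*(g - 2*I)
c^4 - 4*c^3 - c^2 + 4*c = c*(c - 4)*(c - 1)*(c + 1)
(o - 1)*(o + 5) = o^2 + 4*o - 5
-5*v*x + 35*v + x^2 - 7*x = (-5*v + x)*(x - 7)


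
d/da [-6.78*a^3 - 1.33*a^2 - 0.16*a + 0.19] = -20.34*a^2 - 2.66*a - 0.16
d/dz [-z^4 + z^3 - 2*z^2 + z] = -4*z^3 + 3*z^2 - 4*z + 1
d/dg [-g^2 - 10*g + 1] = -2*g - 10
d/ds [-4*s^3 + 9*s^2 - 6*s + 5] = -12*s^2 + 18*s - 6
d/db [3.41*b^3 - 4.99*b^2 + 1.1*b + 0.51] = 10.23*b^2 - 9.98*b + 1.1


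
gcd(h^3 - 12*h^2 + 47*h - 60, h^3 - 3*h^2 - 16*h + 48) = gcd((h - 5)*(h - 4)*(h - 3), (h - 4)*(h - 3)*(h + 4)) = h^2 - 7*h + 12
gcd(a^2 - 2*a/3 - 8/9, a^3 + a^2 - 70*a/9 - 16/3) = a + 2/3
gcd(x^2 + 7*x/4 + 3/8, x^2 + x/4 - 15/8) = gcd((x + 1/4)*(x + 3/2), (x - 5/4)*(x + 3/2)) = x + 3/2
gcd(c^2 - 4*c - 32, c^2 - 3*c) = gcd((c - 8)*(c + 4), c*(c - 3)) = 1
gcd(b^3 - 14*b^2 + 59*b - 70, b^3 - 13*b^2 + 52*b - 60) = b^2 - 7*b + 10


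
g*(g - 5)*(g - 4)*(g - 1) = g^4 - 10*g^3 + 29*g^2 - 20*g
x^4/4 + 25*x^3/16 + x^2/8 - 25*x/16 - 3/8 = (x/4 + 1/4)*(x - 1)*(x + 1/4)*(x + 6)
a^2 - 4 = (a - 2)*(a + 2)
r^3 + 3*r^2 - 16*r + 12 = (r - 2)*(r - 1)*(r + 6)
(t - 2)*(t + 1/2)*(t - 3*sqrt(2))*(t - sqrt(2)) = t^4 - 4*sqrt(2)*t^3 - 3*t^3/2 + 5*t^2 + 6*sqrt(2)*t^2 - 9*t + 4*sqrt(2)*t - 6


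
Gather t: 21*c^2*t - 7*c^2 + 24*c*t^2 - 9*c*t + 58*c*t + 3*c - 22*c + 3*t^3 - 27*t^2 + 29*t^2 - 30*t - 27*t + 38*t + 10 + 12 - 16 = -7*c^2 - 19*c + 3*t^3 + t^2*(24*c + 2) + t*(21*c^2 + 49*c - 19) + 6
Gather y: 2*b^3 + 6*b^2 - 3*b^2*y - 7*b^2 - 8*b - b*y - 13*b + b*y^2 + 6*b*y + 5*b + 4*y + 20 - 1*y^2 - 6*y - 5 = 2*b^3 - b^2 - 16*b + y^2*(b - 1) + y*(-3*b^2 + 5*b - 2) + 15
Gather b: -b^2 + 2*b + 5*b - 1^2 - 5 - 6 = -b^2 + 7*b - 12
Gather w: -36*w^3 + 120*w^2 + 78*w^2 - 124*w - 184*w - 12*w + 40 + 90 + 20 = -36*w^3 + 198*w^2 - 320*w + 150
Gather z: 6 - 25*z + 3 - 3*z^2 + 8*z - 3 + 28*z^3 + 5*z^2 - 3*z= 28*z^3 + 2*z^2 - 20*z + 6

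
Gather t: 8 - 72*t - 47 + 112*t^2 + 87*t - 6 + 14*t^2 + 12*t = 126*t^2 + 27*t - 45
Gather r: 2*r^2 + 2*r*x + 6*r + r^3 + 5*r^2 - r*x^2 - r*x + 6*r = r^3 + 7*r^2 + r*(-x^2 + x + 12)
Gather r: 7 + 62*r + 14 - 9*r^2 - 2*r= -9*r^2 + 60*r + 21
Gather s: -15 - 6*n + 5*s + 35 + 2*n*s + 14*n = 8*n + s*(2*n + 5) + 20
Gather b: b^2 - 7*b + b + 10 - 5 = b^2 - 6*b + 5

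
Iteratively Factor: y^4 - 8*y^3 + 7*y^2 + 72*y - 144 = (y - 4)*(y^3 - 4*y^2 - 9*y + 36) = (y - 4)*(y - 3)*(y^2 - y - 12) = (y - 4)^2*(y - 3)*(y + 3)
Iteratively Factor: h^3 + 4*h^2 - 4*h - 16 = (h - 2)*(h^2 + 6*h + 8) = (h - 2)*(h + 4)*(h + 2)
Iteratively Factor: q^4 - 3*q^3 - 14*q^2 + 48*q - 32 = (q + 4)*(q^3 - 7*q^2 + 14*q - 8) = (q - 2)*(q + 4)*(q^2 - 5*q + 4) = (q - 4)*(q - 2)*(q + 4)*(q - 1)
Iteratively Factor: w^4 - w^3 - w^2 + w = (w + 1)*(w^3 - 2*w^2 + w) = (w - 1)*(w + 1)*(w^2 - w) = w*(w - 1)*(w + 1)*(w - 1)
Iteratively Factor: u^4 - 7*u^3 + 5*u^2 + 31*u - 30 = (u - 5)*(u^3 - 2*u^2 - 5*u + 6) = (u - 5)*(u - 1)*(u^2 - u - 6) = (u - 5)*(u - 3)*(u - 1)*(u + 2)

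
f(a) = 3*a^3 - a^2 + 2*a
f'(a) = 9*a^2 - 2*a + 2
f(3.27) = 100.74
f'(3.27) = 91.70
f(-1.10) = -7.40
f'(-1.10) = 15.09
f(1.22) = 6.40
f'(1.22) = 12.96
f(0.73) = 2.09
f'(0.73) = 5.34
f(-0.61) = -2.27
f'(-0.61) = 6.57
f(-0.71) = -3.00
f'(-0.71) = 7.96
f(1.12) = 5.20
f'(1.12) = 11.05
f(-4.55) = -312.39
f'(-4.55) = 197.42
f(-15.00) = -10380.00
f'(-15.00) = 2057.00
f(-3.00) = -96.00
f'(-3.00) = 89.00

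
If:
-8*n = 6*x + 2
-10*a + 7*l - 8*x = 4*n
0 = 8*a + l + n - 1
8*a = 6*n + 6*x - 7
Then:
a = 67/388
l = 933/194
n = -1007/194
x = 639/97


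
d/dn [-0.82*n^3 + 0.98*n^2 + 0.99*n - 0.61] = -2.46*n^2 + 1.96*n + 0.99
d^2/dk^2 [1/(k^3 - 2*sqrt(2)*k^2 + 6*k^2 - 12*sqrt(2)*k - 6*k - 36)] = 2*((-3*k - 6 + 2*sqrt(2))*(-k^3 - 6*k^2 + 2*sqrt(2)*k^2 + 6*k + 12*sqrt(2)*k + 36) - (-3*k^2 - 12*k + 4*sqrt(2)*k + 6 + 12*sqrt(2))^2)/(-k^3 - 6*k^2 + 2*sqrt(2)*k^2 + 6*k + 12*sqrt(2)*k + 36)^3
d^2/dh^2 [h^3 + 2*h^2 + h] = 6*h + 4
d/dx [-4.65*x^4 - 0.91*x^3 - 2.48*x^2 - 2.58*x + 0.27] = -18.6*x^3 - 2.73*x^2 - 4.96*x - 2.58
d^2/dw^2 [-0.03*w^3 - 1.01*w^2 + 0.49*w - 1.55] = -0.18*w - 2.02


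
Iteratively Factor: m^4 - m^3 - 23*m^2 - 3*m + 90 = (m - 5)*(m^3 + 4*m^2 - 3*m - 18) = (m - 5)*(m - 2)*(m^2 + 6*m + 9) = (m - 5)*(m - 2)*(m + 3)*(m + 3)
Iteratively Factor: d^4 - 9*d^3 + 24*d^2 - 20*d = (d - 5)*(d^3 - 4*d^2 + 4*d) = d*(d - 5)*(d^2 - 4*d + 4) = d*(d - 5)*(d - 2)*(d - 2)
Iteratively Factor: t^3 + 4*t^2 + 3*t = (t)*(t^2 + 4*t + 3) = t*(t + 1)*(t + 3)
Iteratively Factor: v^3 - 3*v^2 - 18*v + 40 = (v + 4)*(v^2 - 7*v + 10) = (v - 2)*(v + 4)*(v - 5)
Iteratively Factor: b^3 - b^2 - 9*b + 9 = (b - 1)*(b^2 - 9) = (b - 1)*(b + 3)*(b - 3)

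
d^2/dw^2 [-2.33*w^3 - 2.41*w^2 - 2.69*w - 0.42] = -13.98*w - 4.82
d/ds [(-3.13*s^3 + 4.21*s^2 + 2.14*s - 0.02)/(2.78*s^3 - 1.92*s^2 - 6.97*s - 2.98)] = (-5.6942*s^4 + 31.7338*s^3 + 2.91410000000001*s^2 - 25.1684*s - 6.5166)/(7.7284*s^6 - 10.6752*s^5 - 35.0668*s^4 + 10.196*s^3 + 60.0241*s^2 + 41.5412*s + 8.8804)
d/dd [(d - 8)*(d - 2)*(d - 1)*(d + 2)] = 4*d^3 - 27*d^2 + 8*d + 36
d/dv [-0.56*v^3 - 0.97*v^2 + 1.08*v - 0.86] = -1.68*v^2 - 1.94*v + 1.08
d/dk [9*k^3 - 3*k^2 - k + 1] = 27*k^2 - 6*k - 1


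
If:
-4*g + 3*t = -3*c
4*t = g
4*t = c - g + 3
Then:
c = 39/11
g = 36/11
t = 9/11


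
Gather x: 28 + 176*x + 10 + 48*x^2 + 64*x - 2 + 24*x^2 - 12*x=72*x^2 + 228*x + 36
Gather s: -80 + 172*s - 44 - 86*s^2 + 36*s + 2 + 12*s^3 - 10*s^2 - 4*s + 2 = 12*s^3 - 96*s^2 + 204*s - 120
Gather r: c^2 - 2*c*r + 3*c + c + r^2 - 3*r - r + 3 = c^2 + 4*c + r^2 + r*(-2*c - 4) + 3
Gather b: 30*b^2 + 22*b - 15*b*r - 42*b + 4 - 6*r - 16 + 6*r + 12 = 30*b^2 + b*(-15*r - 20)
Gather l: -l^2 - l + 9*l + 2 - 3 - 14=-l^2 + 8*l - 15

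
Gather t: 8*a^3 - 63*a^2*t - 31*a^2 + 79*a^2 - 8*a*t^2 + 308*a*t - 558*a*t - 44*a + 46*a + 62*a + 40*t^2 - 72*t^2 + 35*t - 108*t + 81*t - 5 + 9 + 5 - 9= 8*a^3 + 48*a^2 + 64*a + t^2*(-8*a - 32) + t*(-63*a^2 - 250*a + 8)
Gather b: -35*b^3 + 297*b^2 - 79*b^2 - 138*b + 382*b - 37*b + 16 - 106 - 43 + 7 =-35*b^3 + 218*b^2 + 207*b - 126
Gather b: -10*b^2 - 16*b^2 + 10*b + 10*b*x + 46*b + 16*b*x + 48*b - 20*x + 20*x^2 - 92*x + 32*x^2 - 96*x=-26*b^2 + b*(26*x + 104) + 52*x^2 - 208*x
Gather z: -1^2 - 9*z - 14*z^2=-14*z^2 - 9*z - 1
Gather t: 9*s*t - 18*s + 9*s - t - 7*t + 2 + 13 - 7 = -9*s + t*(9*s - 8) + 8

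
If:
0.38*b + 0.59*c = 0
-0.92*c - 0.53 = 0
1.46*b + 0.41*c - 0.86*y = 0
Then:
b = 0.89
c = -0.58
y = 1.24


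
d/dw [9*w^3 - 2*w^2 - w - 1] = 27*w^2 - 4*w - 1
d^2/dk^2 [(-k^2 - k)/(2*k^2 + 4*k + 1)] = 2*(4*k^3 + 6*k^2 + 6*k + 3)/(8*k^6 + 48*k^5 + 108*k^4 + 112*k^3 + 54*k^2 + 12*k + 1)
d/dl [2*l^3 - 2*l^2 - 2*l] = 6*l^2 - 4*l - 2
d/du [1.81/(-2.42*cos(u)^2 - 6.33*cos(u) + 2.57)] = -(8.7604*cos(u) + 11.4573)*sin(u)/(2.42*cos(u)^2 + 6.33*cos(u) - 2.57)^2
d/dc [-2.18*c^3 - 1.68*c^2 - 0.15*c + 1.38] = -6.54*c^2 - 3.36*c - 0.15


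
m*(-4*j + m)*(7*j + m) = -28*j^2*m + 3*j*m^2 + m^3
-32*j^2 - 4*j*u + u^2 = (-8*j + u)*(4*j + u)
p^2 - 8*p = p*(p - 8)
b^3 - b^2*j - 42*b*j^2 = b*(b - 7*j)*(b + 6*j)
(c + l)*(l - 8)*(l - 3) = c*l^2 - 11*c*l + 24*c + l^3 - 11*l^2 + 24*l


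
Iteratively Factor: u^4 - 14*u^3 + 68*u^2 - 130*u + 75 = (u - 3)*(u^3 - 11*u^2 + 35*u - 25) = (u - 3)*(u - 1)*(u^2 - 10*u + 25) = (u - 5)*(u - 3)*(u - 1)*(u - 5)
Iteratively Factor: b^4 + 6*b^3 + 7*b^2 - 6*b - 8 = (b + 2)*(b^3 + 4*b^2 - b - 4) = (b - 1)*(b + 2)*(b^2 + 5*b + 4) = (b - 1)*(b + 2)*(b + 4)*(b + 1)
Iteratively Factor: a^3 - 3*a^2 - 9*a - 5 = (a + 1)*(a^2 - 4*a - 5) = (a - 5)*(a + 1)*(a + 1)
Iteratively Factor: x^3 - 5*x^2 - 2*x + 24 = (x + 2)*(x^2 - 7*x + 12) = (x - 4)*(x + 2)*(x - 3)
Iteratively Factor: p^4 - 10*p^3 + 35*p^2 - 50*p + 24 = (p - 1)*(p^3 - 9*p^2 + 26*p - 24) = (p - 2)*(p - 1)*(p^2 - 7*p + 12) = (p - 4)*(p - 2)*(p - 1)*(p - 3)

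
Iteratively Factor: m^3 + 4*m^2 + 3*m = (m + 3)*(m^2 + m) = (m + 1)*(m + 3)*(m)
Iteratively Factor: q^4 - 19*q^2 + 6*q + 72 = (q - 3)*(q^3 + 3*q^2 - 10*q - 24) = (q - 3)*(q + 4)*(q^2 - q - 6) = (q - 3)^2*(q + 4)*(q + 2)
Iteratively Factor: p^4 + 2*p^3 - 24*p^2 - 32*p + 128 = (p + 4)*(p^3 - 2*p^2 - 16*p + 32) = (p + 4)^2*(p^2 - 6*p + 8) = (p - 4)*(p + 4)^2*(p - 2)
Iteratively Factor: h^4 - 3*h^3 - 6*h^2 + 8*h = (h - 4)*(h^3 + h^2 - 2*h) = (h - 4)*(h - 1)*(h^2 + 2*h) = h*(h - 4)*(h - 1)*(h + 2)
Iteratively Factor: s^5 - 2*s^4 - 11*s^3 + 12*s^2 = (s - 4)*(s^4 + 2*s^3 - 3*s^2) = (s - 4)*(s - 1)*(s^3 + 3*s^2) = (s - 4)*(s - 1)*(s + 3)*(s^2) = s*(s - 4)*(s - 1)*(s + 3)*(s)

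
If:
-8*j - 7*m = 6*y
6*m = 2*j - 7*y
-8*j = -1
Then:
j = 1/8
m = -17/26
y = 31/52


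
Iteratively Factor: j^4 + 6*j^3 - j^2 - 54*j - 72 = (j + 3)*(j^3 + 3*j^2 - 10*j - 24) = (j + 2)*(j + 3)*(j^2 + j - 12) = (j + 2)*(j + 3)*(j + 4)*(j - 3)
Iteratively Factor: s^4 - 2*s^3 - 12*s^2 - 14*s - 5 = (s + 1)*(s^3 - 3*s^2 - 9*s - 5) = (s + 1)^2*(s^2 - 4*s - 5) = (s + 1)^3*(s - 5)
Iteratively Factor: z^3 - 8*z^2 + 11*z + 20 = (z - 5)*(z^2 - 3*z - 4) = (z - 5)*(z + 1)*(z - 4)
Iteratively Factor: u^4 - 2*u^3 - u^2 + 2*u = (u - 1)*(u^3 - u^2 - 2*u) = u*(u - 1)*(u^2 - u - 2) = u*(u - 2)*(u - 1)*(u + 1)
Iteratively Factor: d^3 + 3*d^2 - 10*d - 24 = (d + 2)*(d^2 + d - 12) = (d - 3)*(d + 2)*(d + 4)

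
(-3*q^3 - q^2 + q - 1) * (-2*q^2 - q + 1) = 6*q^5 + 5*q^4 - 4*q^3 + 2*q - 1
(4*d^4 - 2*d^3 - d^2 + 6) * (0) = 0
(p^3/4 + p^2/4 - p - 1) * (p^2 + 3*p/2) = p^5/4 + 5*p^4/8 - 5*p^3/8 - 5*p^2/2 - 3*p/2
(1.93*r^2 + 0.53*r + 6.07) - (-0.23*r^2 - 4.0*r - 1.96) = 2.16*r^2 + 4.53*r + 8.03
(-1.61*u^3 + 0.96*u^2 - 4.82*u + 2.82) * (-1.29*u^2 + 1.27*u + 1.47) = 2.0769*u^5 - 3.2831*u^4 + 5.0703*u^3 - 8.348*u^2 - 3.504*u + 4.1454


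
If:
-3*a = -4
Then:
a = 4/3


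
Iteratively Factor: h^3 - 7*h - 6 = (h + 1)*(h^2 - h - 6) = (h + 1)*(h + 2)*(h - 3)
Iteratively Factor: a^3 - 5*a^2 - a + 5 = (a - 5)*(a^2 - 1) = (a - 5)*(a + 1)*(a - 1)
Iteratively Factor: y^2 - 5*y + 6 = (y - 3)*(y - 2)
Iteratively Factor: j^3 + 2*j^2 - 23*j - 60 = (j - 5)*(j^2 + 7*j + 12) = (j - 5)*(j + 4)*(j + 3)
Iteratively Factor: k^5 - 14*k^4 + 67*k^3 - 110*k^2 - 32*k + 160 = (k + 1)*(k^4 - 15*k^3 + 82*k^2 - 192*k + 160) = (k - 4)*(k + 1)*(k^3 - 11*k^2 + 38*k - 40) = (k - 4)^2*(k + 1)*(k^2 - 7*k + 10) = (k - 5)*(k - 4)^2*(k + 1)*(k - 2)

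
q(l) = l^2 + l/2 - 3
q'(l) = 2*l + 1/2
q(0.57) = -2.39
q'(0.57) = 1.64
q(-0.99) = -2.51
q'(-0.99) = -1.48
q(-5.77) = 27.41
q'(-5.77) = -11.04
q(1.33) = -0.57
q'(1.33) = 3.16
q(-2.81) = 3.49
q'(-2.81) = -5.12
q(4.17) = 16.47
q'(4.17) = 8.84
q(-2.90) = 3.96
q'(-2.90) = -5.30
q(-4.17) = 12.30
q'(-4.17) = -7.84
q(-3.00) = 4.50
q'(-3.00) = -5.50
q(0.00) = -3.00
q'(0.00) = 0.50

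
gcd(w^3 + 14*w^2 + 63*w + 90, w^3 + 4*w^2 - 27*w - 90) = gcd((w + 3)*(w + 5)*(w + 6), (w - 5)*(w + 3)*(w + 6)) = w^2 + 9*w + 18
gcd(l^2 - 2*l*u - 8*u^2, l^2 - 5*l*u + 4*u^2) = -l + 4*u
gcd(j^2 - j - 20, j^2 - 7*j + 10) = j - 5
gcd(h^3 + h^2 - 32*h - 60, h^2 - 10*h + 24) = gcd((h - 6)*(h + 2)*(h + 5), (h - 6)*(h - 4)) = h - 6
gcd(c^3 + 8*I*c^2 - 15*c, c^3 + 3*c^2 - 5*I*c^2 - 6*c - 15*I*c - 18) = 1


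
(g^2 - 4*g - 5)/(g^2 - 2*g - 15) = (g + 1)/(g + 3)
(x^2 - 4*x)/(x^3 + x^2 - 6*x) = (x - 4)/(x^2 + x - 6)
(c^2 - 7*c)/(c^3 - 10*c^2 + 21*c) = 1/(c - 3)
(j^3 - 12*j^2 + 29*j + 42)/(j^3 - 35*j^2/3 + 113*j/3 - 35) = 3*(j^2 - 5*j - 6)/(3*j^2 - 14*j + 15)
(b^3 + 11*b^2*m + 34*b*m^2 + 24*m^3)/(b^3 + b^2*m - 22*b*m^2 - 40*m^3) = (b^2 + 7*b*m + 6*m^2)/(b^2 - 3*b*m - 10*m^2)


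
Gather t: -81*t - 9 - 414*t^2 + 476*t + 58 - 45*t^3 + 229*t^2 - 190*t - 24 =-45*t^3 - 185*t^2 + 205*t + 25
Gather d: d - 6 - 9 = d - 15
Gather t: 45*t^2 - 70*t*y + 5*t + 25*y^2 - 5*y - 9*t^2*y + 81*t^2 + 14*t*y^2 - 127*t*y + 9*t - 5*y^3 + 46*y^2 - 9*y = t^2*(126 - 9*y) + t*(14*y^2 - 197*y + 14) - 5*y^3 + 71*y^2 - 14*y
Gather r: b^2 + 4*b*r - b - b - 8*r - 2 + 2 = b^2 - 2*b + r*(4*b - 8)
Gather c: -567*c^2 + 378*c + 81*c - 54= -567*c^2 + 459*c - 54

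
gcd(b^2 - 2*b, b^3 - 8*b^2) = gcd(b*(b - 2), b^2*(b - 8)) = b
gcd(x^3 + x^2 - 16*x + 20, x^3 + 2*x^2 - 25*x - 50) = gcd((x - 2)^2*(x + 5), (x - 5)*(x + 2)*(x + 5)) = x + 5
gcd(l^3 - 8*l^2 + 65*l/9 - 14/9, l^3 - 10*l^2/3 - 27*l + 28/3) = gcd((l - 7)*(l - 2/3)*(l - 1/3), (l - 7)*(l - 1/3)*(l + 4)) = l^2 - 22*l/3 + 7/3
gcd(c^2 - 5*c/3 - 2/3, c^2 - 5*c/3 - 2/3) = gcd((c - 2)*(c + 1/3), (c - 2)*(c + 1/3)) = c^2 - 5*c/3 - 2/3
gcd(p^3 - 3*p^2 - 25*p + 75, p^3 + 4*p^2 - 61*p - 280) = p + 5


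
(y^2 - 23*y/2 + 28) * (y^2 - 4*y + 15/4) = y^4 - 31*y^3/2 + 311*y^2/4 - 1241*y/8 + 105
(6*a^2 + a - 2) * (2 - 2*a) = -12*a^3 + 10*a^2 + 6*a - 4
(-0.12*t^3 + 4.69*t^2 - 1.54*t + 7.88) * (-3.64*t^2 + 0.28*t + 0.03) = 0.4368*t^5 - 17.1052*t^4 + 6.9152*t^3 - 28.9737*t^2 + 2.1602*t + 0.2364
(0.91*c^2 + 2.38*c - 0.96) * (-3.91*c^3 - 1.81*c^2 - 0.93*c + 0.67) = -3.5581*c^5 - 10.9529*c^4 - 1.4005*c^3 + 0.1339*c^2 + 2.4874*c - 0.6432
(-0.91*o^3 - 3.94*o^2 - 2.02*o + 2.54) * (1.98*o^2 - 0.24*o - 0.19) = -1.8018*o^5 - 7.5828*o^4 - 2.8811*o^3 + 6.2626*o^2 - 0.2258*o - 0.4826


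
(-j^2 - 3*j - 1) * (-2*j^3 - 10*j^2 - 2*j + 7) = 2*j^5 + 16*j^4 + 34*j^3 + 9*j^2 - 19*j - 7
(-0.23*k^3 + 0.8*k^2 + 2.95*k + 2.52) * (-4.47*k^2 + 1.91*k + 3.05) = 1.0281*k^5 - 4.0153*k^4 - 12.36*k^3 - 3.1899*k^2 + 13.8107*k + 7.686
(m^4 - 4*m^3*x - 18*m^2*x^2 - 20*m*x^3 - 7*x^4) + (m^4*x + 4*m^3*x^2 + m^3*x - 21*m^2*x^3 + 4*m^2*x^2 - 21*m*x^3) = m^4*x + m^4 + 4*m^3*x^2 - 3*m^3*x - 21*m^2*x^3 - 14*m^2*x^2 - 41*m*x^3 - 7*x^4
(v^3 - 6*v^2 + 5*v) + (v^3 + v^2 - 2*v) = 2*v^3 - 5*v^2 + 3*v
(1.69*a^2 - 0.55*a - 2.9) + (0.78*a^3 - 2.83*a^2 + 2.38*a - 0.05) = 0.78*a^3 - 1.14*a^2 + 1.83*a - 2.95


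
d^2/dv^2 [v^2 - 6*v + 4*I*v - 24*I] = 2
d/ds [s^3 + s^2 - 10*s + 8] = 3*s^2 + 2*s - 10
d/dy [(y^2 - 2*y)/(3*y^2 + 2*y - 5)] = 2*(4*y^2 - 5*y + 5)/(9*y^4 + 12*y^3 - 26*y^2 - 20*y + 25)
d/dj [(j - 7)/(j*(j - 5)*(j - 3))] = (-2*j^3 + 29*j^2 - 112*j + 105)/(j^2*(j^4 - 16*j^3 + 94*j^2 - 240*j + 225))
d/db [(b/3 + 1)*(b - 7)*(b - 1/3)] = b^2 - 26*b/9 - 59/9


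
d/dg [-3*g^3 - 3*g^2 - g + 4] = -9*g^2 - 6*g - 1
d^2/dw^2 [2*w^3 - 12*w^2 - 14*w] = 12*w - 24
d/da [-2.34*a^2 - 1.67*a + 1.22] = -4.68*a - 1.67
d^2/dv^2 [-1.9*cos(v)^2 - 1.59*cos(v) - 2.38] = 1.59*cos(v) + 3.8*cos(2*v)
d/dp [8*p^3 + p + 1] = 24*p^2 + 1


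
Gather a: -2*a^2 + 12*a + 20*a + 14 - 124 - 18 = -2*a^2 + 32*a - 128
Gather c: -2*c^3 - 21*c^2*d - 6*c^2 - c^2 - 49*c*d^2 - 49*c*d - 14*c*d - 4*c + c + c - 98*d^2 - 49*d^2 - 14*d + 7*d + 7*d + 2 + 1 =-2*c^3 + c^2*(-21*d - 7) + c*(-49*d^2 - 63*d - 2) - 147*d^2 + 3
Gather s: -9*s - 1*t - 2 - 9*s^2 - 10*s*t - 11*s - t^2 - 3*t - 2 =-9*s^2 + s*(-10*t - 20) - t^2 - 4*t - 4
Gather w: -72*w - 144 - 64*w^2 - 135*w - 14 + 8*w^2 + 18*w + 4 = -56*w^2 - 189*w - 154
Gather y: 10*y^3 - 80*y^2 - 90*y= 10*y^3 - 80*y^2 - 90*y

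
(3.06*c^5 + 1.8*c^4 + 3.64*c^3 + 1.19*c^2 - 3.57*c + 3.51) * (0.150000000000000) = 0.459*c^5 + 0.27*c^4 + 0.546*c^3 + 0.1785*c^2 - 0.5355*c + 0.5265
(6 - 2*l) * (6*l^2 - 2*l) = -12*l^3 + 40*l^2 - 12*l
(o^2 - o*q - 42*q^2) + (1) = o^2 - o*q - 42*q^2 + 1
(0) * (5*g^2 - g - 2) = 0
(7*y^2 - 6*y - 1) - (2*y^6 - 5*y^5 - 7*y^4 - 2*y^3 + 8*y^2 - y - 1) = -2*y^6 + 5*y^5 + 7*y^4 + 2*y^3 - y^2 - 5*y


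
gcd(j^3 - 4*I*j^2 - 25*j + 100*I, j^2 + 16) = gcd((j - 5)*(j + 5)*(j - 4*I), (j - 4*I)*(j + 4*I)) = j - 4*I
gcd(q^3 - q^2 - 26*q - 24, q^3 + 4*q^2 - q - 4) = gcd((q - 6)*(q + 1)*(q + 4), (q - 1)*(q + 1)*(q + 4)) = q^2 + 5*q + 4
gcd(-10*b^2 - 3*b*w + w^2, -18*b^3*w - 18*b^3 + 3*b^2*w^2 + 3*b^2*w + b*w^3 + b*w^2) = 1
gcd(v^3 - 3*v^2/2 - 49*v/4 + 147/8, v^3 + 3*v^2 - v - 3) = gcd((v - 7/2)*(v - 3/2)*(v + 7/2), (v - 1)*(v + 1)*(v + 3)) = 1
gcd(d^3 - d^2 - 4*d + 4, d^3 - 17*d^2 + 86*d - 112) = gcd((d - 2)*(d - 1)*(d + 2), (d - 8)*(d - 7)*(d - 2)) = d - 2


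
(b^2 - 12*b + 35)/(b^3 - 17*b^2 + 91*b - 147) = (b - 5)/(b^2 - 10*b + 21)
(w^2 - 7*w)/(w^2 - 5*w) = (w - 7)/(w - 5)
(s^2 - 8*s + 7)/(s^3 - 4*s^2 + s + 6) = (s^2 - 8*s + 7)/(s^3 - 4*s^2 + s + 6)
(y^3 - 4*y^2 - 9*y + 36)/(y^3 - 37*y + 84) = (y + 3)/(y + 7)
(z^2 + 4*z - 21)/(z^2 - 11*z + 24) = (z + 7)/(z - 8)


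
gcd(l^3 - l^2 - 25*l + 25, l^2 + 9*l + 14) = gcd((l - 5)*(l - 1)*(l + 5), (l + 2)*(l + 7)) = 1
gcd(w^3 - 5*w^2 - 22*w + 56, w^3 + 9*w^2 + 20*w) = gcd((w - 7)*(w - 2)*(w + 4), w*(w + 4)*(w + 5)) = w + 4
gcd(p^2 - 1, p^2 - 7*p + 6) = p - 1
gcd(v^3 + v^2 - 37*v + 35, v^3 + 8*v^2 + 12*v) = 1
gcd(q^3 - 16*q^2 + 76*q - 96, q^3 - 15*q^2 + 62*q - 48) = q^2 - 14*q + 48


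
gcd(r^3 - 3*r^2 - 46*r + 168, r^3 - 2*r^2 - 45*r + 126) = r^2 + r - 42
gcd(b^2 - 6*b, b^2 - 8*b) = b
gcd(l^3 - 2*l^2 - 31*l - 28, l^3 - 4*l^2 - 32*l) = l + 4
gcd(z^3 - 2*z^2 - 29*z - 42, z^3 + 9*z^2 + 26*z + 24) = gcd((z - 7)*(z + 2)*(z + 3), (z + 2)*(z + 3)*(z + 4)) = z^2 + 5*z + 6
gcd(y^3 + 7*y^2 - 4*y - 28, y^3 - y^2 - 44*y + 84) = y^2 + 5*y - 14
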